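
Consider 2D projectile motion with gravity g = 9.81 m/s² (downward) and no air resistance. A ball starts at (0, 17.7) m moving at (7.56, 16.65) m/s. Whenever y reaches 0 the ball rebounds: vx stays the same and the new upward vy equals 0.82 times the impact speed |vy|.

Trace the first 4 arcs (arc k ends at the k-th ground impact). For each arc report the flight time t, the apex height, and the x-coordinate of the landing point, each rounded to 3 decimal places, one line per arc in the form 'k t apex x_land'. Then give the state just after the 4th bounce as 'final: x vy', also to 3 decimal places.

1 4.245 31.830 32.089
2 4.178 21.402 63.673
3 3.426 14.391 89.572
4 2.809 9.676 110.808
final: 110.808 11.298

Arc 1: start y=17.700, vy=16.650 → t=4.245, apex=31.830, x_land=32.089, impact vy=-24.990
  bounce: vy ← 0.82·24.990 = 20.492
Arc 2: start y=0.000, vy=20.492 → t=4.178, apex=21.402, x_land=63.673, impact vy=-20.492
  bounce: vy ← 0.82·20.492 = 16.803
Arc 3: start y=0.000, vy=16.803 → t=3.426, apex=14.391, x_land=89.572, impact vy=-16.803
  bounce: vy ← 0.82·16.803 = 13.779
Arc 4: start y=0.000, vy=13.779 → t=2.809, apex=9.676, x_land=110.808, impact vy=-13.779
  bounce: vy ← 0.82·13.779 = 11.298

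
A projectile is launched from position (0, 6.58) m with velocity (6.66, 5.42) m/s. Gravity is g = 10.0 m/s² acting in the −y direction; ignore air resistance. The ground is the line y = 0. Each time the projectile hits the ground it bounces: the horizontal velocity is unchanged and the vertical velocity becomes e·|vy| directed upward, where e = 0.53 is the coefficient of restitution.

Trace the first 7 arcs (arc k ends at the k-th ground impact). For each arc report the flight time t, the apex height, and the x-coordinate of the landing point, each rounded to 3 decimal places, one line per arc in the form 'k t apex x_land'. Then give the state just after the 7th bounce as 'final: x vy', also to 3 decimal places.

Arc 1: start y=6.580, vy=5.420 → t=1.811, apex=8.049, x_land=12.060, impact vy=-12.688
  bounce: vy ← 0.53·12.688 = 6.724
Arc 2: start y=0.000, vy=6.724 → t=1.345, apex=2.261, x_land=21.017, impact vy=-6.724
  bounce: vy ← 0.53·6.724 = 3.564
Arc 3: start y=0.000, vy=3.564 → t=0.713, apex=0.635, x_land=25.764, impact vy=-3.564
  bounce: vy ← 0.53·3.564 = 1.889
Arc 4: start y=0.000, vy=1.889 → t=0.378, apex=0.178, x_land=28.280, impact vy=-1.889
  bounce: vy ← 0.53·1.889 = 1.001
Arc 5: start y=0.000, vy=1.001 → t=0.200, apex=0.050, x_land=29.613, impact vy=-1.001
  bounce: vy ← 0.53·1.001 = 0.531
Arc 6: start y=0.000, vy=0.531 → t=0.106, apex=0.014, x_land=30.320, impact vy=-0.531
  bounce: vy ← 0.53·0.531 = 0.281
Arc 7: start y=0.000, vy=0.281 → t=0.056, apex=0.004, x_land=30.695, impact vy=-0.281
  bounce: vy ← 0.53·0.281 = 0.149

1 1.811 8.049 12.060
2 1.345 2.261 21.017
3 0.713 0.635 25.764
4 0.378 0.178 28.280
5 0.200 0.050 29.613
6 0.106 0.014 30.320
7 0.056 0.004 30.695
final: 30.695 0.149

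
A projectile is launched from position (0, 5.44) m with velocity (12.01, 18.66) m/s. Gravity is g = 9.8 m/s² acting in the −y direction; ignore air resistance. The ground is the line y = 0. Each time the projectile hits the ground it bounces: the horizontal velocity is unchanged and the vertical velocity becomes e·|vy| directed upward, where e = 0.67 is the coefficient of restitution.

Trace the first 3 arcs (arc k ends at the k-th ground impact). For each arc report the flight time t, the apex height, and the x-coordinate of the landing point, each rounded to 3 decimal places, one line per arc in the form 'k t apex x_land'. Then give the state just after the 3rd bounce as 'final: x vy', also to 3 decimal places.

1 4.080 23.205 49.004
2 2.916 10.417 84.026
3 1.954 4.676 107.491
final: 107.491 6.414

Arc 1: start y=5.440, vy=18.660 → t=4.080, apex=23.205, x_land=49.004, impact vy=-21.326
  bounce: vy ← 0.67·21.326 = 14.289
Arc 2: start y=0.000, vy=14.289 → t=2.916, apex=10.417, x_land=84.026, impact vy=-14.289
  bounce: vy ← 0.67·14.289 = 9.573
Arc 3: start y=0.000, vy=9.573 → t=1.954, apex=4.676, x_land=107.491, impact vy=-9.573
  bounce: vy ← 0.67·9.573 = 6.414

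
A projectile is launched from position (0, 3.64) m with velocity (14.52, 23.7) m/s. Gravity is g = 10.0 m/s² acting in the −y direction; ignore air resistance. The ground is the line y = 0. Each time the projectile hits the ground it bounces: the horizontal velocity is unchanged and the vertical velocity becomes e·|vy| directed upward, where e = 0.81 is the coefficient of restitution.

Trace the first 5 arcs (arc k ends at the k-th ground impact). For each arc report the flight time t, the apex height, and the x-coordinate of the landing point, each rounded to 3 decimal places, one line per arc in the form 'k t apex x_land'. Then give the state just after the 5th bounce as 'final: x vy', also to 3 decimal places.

1 4.889 31.724 70.987
2 4.081 20.814 130.238
3 3.305 13.656 178.231
4 2.677 8.960 217.105
5 2.169 5.879 248.594
final: 248.594 8.783

Arc 1: start y=3.640, vy=23.700 → t=4.889, apex=31.724, x_land=70.987, impact vy=-25.189
  bounce: vy ← 0.81·25.189 = 20.403
Arc 2: start y=0.000, vy=20.403 → t=4.081, apex=20.814, x_land=130.238, impact vy=-20.403
  bounce: vy ← 0.81·20.403 = 16.527
Arc 3: start y=0.000, vy=16.527 → t=3.305, apex=13.656, x_land=178.231, impact vy=-16.527
  bounce: vy ← 0.81·16.527 = 13.387
Arc 4: start y=0.000, vy=13.387 → t=2.677, apex=8.960, x_land=217.105, impact vy=-13.387
  bounce: vy ← 0.81·13.387 = 10.843
Arc 5: start y=0.000, vy=10.843 → t=2.169, apex=5.879, x_land=248.594, impact vy=-10.843
  bounce: vy ← 0.81·10.843 = 8.783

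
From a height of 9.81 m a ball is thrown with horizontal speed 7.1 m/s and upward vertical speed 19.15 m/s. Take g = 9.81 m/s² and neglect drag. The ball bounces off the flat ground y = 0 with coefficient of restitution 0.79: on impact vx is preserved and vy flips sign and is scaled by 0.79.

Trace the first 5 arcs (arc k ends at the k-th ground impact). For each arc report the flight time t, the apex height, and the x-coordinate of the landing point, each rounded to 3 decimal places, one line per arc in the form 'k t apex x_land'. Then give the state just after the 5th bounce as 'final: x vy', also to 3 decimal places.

1 4.363 28.501 30.975
2 3.809 17.788 58.016
3 3.009 11.101 79.379
4 2.377 6.928 96.255
5 1.878 4.324 109.587
final: 109.587 7.276

Arc 1: start y=9.810, vy=19.150 → t=4.363, apex=28.501, x_land=30.975, impact vy=-23.647
  bounce: vy ← 0.79·23.647 = 18.681
Arc 2: start y=0.000, vy=18.681 → t=3.809, apex=17.788, x_land=58.016, impact vy=-18.681
  bounce: vy ← 0.79·18.681 = 14.758
Arc 3: start y=0.000, vy=14.758 → t=3.009, apex=11.101, x_land=79.379, impact vy=-14.758
  bounce: vy ← 0.79·14.758 = 11.659
Arc 4: start y=0.000, vy=11.659 → t=2.377, apex=6.928, x_land=96.255, impact vy=-11.659
  bounce: vy ← 0.79·11.659 = 9.211
Arc 5: start y=0.000, vy=9.211 → t=1.878, apex=4.324, x_land=109.587, impact vy=-9.211
  bounce: vy ← 0.79·9.211 = 7.276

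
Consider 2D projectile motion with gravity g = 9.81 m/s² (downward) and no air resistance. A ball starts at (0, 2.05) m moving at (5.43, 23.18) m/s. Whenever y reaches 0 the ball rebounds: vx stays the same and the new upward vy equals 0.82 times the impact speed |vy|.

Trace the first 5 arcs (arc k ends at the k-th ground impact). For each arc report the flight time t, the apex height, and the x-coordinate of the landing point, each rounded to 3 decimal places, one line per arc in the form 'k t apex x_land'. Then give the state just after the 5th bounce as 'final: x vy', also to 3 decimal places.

1 4.813 29.436 26.133
2 4.018 19.793 47.948
3 3.294 13.309 65.837
4 2.701 8.949 80.505
5 2.215 6.017 92.534
final: 92.534 8.910

Arc 1: start y=2.050, vy=23.180 → t=4.813, apex=29.436, x_land=26.133, impact vy=-24.032
  bounce: vy ← 0.82·24.032 = 19.706
Arc 2: start y=0.000, vy=19.706 → t=4.018, apex=19.793, x_land=47.948, impact vy=-19.706
  bounce: vy ← 0.82·19.706 = 16.159
Arc 3: start y=0.000, vy=16.159 → t=3.294, apex=13.309, x_land=65.837, impact vy=-16.159
  bounce: vy ← 0.82·16.159 = 13.250
Arc 4: start y=0.000, vy=13.250 → t=2.701, apex=8.949, x_land=80.505, impact vy=-13.250
  bounce: vy ← 0.82·13.250 = 10.865
Arc 5: start y=0.000, vy=10.865 → t=2.215, apex=6.017, x_land=92.534, impact vy=-10.865
  bounce: vy ← 0.82·10.865 = 8.910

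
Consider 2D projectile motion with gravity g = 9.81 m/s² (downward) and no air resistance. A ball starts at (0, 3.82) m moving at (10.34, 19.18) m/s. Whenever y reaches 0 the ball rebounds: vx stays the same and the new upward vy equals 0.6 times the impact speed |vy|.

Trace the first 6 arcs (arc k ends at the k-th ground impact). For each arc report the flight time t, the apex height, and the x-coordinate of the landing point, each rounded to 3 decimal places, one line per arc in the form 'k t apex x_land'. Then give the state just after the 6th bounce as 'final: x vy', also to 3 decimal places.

Arc 1: start y=3.820, vy=19.180 → t=4.100, apex=22.570, x_land=42.396, impact vy=-21.043
  bounce: vy ← 0.6·21.043 = 12.626
Arc 2: start y=0.000, vy=12.626 → t=2.574, apex=8.125, x_land=69.013, impact vy=-12.626
  bounce: vy ← 0.6·12.626 = 7.576
Arc 3: start y=0.000, vy=7.576 → t=1.544, apex=2.925, x_land=84.982, impact vy=-7.576
  bounce: vy ← 0.6·7.576 = 4.545
Arc 4: start y=0.000, vy=4.545 → t=0.927, apex=1.053, x_land=94.564, impact vy=-4.545
  bounce: vy ← 0.6·4.545 = 2.727
Arc 5: start y=0.000, vy=2.727 → t=0.556, apex=0.379, x_land=100.313, impact vy=-2.727
  bounce: vy ← 0.6·2.727 = 1.636
Arc 6: start y=0.000, vy=1.636 → t=0.334, apex=0.136, x_land=103.763, impact vy=-1.636
  bounce: vy ← 0.6·1.636 = 0.982

1 4.100 22.570 42.396
2 2.574 8.125 69.013
3 1.544 2.925 84.982
4 0.927 1.053 94.564
5 0.556 0.379 100.313
6 0.334 0.136 103.763
final: 103.763 0.982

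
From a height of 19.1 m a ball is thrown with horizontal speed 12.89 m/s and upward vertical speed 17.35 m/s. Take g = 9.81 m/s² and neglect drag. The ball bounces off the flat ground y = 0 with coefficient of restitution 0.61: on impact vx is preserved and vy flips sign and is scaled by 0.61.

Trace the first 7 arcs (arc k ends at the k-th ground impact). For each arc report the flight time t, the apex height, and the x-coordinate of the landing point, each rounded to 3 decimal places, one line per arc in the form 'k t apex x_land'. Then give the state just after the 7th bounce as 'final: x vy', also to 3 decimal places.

Arc 1: start y=19.100, vy=17.350 → t=4.418, apex=34.443, x_land=56.954, impact vy=-25.995
  bounce: vy ← 0.61·25.995 = 15.857
Arc 2: start y=0.000, vy=15.857 → t=3.233, apex=12.816, x_land=98.626, impact vy=-15.857
  bounce: vy ← 0.61·15.857 = 9.673
Arc 3: start y=0.000, vy=9.673 → t=1.972, apex=4.769, x_land=124.046, impact vy=-9.673
  bounce: vy ← 0.61·9.673 = 5.900
Arc 4: start y=0.000, vy=5.900 → t=1.203, apex=1.774, x_land=139.552, impact vy=-5.900
  bounce: vy ← 0.61·5.900 = 3.599
Arc 5: start y=0.000, vy=3.599 → t=0.734, apex=0.660, x_land=149.011, impact vy=-3.599
  bounce: vy ← 0.61·3.599 = 2.196
Arc 6: start y=0.000, vy=2.196 → t=0.448, apex=0.246, x_land=154.780, impact vy=-2.196
  bounce: vy ← 0.61·2.196 = 1.339
Arc 7: start y=0.000, vy=1.339 → t=0.273, apex=0.091, x_land=158.300, impact vy=-1.339
  bounce: vy ← 0.61·1.339 = 0.817

1 4.418 34.443 56.954
2 3.233 12.816 98.626
3 1.972 4.769 124.046
4 1.203 1.774 139.552
5 0.734 0.660 149.011
6 0.448 0.246 154.780
7 0.273 0.091 158.300
final: 158.300 0.817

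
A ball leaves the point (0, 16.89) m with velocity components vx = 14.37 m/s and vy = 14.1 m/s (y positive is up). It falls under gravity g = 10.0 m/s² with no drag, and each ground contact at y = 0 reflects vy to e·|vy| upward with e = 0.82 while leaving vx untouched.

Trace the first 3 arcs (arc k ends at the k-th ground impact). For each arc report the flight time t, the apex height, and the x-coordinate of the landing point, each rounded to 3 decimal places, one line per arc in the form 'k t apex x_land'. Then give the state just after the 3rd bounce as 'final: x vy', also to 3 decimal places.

1 3.726 26.831 53.550
2 3.799 18.041 108.142
3 3.115 12.131 152.907
final: 152.907 12.772

Arc 1: start y=16.890, vy=14.100 → t=3.726, apex=26.831, x_land=53.550, impact vy=-23.165
  bounce: vy ← 0.82·23.165 = 18.995
Arc 2: start y=0.000, vy=18.995 → t=3.799, apex=18.041, x_land=108.142, impact vy=-18.995
  bounce: vy ← 0.82·18.995 = 15.576
Arc 3: start y=0.000, vy=15.576 → t=3.115, apex=12.131, x_land=152.907, impact vy=-15.576
  bounce: vy ← 0.82·15.576 = 12.772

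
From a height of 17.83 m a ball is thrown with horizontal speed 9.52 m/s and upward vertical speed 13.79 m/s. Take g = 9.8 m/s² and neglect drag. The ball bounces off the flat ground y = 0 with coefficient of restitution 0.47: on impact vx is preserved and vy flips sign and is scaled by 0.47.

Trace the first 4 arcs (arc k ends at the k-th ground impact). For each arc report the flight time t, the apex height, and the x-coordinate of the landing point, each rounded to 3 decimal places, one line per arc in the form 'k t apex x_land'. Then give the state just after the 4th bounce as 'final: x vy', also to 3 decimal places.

1 3.778 27.532 35.962
2 2.228 6.082 57.175
3 1.047 1.343 67.144
4 0.492 0.297 71.830
final: 71.830 1.134

Arc 1: start y=17.830, vy=13.790 → t=3.778, apex=27.532, x_land=35.962, impact vy=-23.230
  bounce: vy ← 0.47·23.230 = 10.918
Arc 2: start y=0.000, vy=10.918 → t=2.228, apex=6.082, x_land=57.175, impact vy=-10.918
  bounce: vy ← 0.47·10.918 = 5.132
Arc 3: start y=0.000, vy=5.132 → t=1.047, apex=1.343, x_land=67.144, impact vy=-5.132
  bounce: vy ← 0.47·5.132 = 2.412
Arc 4: start y=0.000, vy=2.412 → t=0.492, apex=0.297, x_land=71.830, impact vy=-2.412
  bounce: vy ← 0.47·2.412 = 1.134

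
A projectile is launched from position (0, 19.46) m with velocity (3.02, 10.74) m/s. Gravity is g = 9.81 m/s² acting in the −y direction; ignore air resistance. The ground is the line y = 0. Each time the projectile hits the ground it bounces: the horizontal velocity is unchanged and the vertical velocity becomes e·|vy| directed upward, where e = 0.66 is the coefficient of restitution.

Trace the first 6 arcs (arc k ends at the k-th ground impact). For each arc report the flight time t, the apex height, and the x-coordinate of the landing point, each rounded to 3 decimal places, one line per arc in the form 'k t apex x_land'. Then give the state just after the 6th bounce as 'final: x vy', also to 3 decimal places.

Arc 1: start y=19.460, vy=10.740 → t=3.368, apex=25.339, x_land=10.170, impact vy=-22.297
  bounce: vy ← 0.66·22.297 = 14.716
Arc 2: start y=0.000, vy=14.716 → t=3.000, apex=11.038, x_land=19.231, impact vy=-14.716
  bounce: vy ← 0.66·14.716 = 9.713
Arc 3: start y=0.000, vy=9.713 → t=1.980, apex=4.808, x_land=25.211, impact vy=-9.713
  bounce: vy ← 0.66·9.713 = 6.410
Arc 4: start y=0.000, vy=6.410 → t=1.307, apex=2.094, x_land=29.158, impact vy=-6.410
  bounce: vy ← 0.66·6.410 = 4.231
Arc 5: start y=0.000, vy=4.231 → t=0.863, apex=0.912, x_land=31.763, impact vy=-4.231
  bounce: vy ← 0.66·4.231 = 2.792
Arc 6: start y=0.000, vy=2.792 → t=0.569, apex=0.397, x_land=33.482, impact vy=-2.792
  bounce: vy ← 0.66·2.792 = 1.843

1 3.368 25.339 10.170
2 3.000 11.038 19.231
3 1.980 4.808 25.211
4 1.307 2.094 29.158
5 0.863 0.912 31.763
6 0.569 0.397 33.482
final: 33.482 1.843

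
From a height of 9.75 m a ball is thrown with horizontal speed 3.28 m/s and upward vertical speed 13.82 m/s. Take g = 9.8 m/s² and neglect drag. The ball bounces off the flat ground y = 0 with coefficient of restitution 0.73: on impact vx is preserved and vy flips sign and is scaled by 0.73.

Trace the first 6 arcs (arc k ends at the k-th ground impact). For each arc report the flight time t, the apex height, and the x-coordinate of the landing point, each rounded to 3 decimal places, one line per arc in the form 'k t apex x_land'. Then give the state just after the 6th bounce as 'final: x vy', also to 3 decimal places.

1 3.405 19.495 11.168
2 2.912 10.389 20.720
3 2.126 5.536 27.692
4 1.552 2.950 32.783
5 1.133 1.572 36.498
6 0.827 0.838 39.211
final: 39.211 2.958

Arc 1: start y=9.750, vy=13.820 → t=3.405, apex=19.495, x_land=11.168, impact vy=-19.547
  bounce: vy ← 0.73·19.547 = 14.269
Arc 2: start y=0.000, vy=14.269 → t=2.912, apex=10.389, x_land=20.720, impact vy=-14.269
  bounce: vy ← 0.73·14.269 = 10.417
Arc 3: start y=0.000, vy=10.417 → t=2.126, apex=5.536, x_land=27.692, impact vy=-10.417
  bounce: vy ← 0.73·10.417 = 7.604
Arc 4: start y=0.000, vy=7.604 → t=1.552, apex=2.950, x_land=32.783, impact vy=-7.604
  bounce: vy ← 0.73·7.604 = 5.551
Arc 5: start y=0.000, vy=5.551 → t=1.133, apex=1.572, x_land=36.498, impact vy=-5.551
  bounce: vy ← 0.73·5.551 = 4.052
Arc 6: start y=0.000, vy=4.052 → t=0.827, apex=0.838, x_land=39.211, impact vy=-4.052
  bounce: vy ← 0.73·4.052 = 2.958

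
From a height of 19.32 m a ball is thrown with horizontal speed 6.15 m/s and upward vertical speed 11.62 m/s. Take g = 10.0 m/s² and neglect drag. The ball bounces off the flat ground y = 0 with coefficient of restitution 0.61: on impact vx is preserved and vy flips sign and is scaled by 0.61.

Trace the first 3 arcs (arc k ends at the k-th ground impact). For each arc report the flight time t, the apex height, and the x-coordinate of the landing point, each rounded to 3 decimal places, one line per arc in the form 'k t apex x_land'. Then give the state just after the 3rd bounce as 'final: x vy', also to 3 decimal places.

Arc 1: start y=19.320, vy=11.620 → t=3.445, apex=26.071, x_land=21.190, impact vy=-22.835
  bounce: vy ← 0.61·22.835 = 13.929
Arc 2: start y=0.000, vy=13.929 → t=2.786, apex=9.701, x_land=38.323, impact vy=-13.929
  bounce: vy ← 0.61·13.929 = 8.497
Arc 3: start y=0.000, vy=8.497 → t=1.699, apex=3.610, x_land=48.774, impact vy=-8.497
  bounce: vy ← 0.61·8.497 = 5.183

1 3.445 26.071 21.190
2 2.786 9.701 38.323
3 1.699 3.610 48.774
final: 48.774 5.183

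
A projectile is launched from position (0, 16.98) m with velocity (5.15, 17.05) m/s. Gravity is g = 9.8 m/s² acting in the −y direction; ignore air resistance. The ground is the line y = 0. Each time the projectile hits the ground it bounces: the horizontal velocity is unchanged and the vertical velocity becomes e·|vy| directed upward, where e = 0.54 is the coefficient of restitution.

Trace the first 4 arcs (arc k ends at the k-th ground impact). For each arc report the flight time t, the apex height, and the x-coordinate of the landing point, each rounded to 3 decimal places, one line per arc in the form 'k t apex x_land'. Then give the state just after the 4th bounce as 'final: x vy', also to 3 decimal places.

1 4.288 31.812 22.082
2 2.752 9.276 36.254
3 1.486 2.705 43.907
4 0.802 0.789 48.039
final: 48.039 2.123

Arc 1: start y=16.980, vy=17.050 → t=4.288, apex=31.812, x_land=22.082, impact vy=-24.970
  bounce: vy ← 0.54·24.970 = 13.484
Arc 2: start y=0.000, vy=13.484 → t=2.752, apex=9.276, x_land=36.254, impact vy=-13.484
  bounce: vy ← 0.54·13.484 = 7.281
Arc 3: start y=0.000, vy=7.281 → t=1.486, apex=2.705, x_land=43.907, impact vy=-7.281
  bounce: vy ← 0.54·7.281 = 3.932
Arc 4: start y=0.000, vy=3.932 → t=0.802, apex=0.789, x_land=48.039, impact vy=-3.932
  bounce: vy ← 0.54·3.932 = 2.123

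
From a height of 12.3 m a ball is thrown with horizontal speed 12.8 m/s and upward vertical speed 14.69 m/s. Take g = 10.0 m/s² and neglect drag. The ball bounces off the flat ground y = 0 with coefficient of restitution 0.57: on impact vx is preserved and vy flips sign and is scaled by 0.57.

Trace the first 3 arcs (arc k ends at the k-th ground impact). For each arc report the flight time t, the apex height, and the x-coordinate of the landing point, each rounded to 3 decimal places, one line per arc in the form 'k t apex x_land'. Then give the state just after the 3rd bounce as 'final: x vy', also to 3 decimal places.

Arc 1: start y=12.300, vy=14.690 → t=3.618, apex=23.090, x_land=46.310, impact vy=-21.489
  bounce: vy ← 0.57·21.489 = 12.249
Arc 2: start y=0.000, vy=12.249 → t=2.450, apex=7.502, x_land=77.667, impact vy=-12.249
  bounce: vy ← 0.57·12.249 = 6.982
Arc 3: start y=0.000, vy=6.982 → t=1.396, apex=2.437, x_land=95.541, impact vy=-6.982
  bounce: vy ← 0.57·6.982 = 3.980

1 3.618 23.090 46.310
2 2.450 7.502 77.667
3 1.396 2.437 95.541
final: 95.541 3.980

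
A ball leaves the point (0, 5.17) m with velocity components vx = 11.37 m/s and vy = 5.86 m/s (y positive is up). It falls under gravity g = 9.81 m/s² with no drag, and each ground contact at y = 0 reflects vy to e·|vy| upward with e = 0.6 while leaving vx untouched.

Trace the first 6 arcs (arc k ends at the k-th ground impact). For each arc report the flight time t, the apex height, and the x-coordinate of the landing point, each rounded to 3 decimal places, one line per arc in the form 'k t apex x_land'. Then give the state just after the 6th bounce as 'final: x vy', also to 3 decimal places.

Arc 1: start y=5.170, vy=5.860 → t=1.785, apex=6.920, x_land=20.297, impact vy=-11.652
  bounce: vy ← 0.6·11.652 = 6.991
Arc 2: start y=0.000, vy=6.991 → t=1.425, apex=2.491, x_land=36.503, impact vy=-6.991
  bounce: vy ← 0.6·6.991 = 4.195
Arc 3: start y=0.000, vy=4.195 → t=0.855, apex=0.897, x_land=46.227, impact vy=-4.195
  bounce: vy ← 0.6·4.195 = 2.517
Arc 4: start y=0.000, vy=2.517 → t=0.513, apex=0.323, x_land=52.061, impact vy=-2.517
  bounce: vy ← 0.6·2.517 = 1.510
Arc 5: start y=0.000, vy=1.510 → t=0.308, apex=0.116, x_land=55.562, impact vy=-1.510
  bounce: vy ← 0.6·1.510 = 0.906
Arc 6: start y=0.000, vy=0.906 → t=0.185, apex=0.042, x_land=57.662, impact vy=-0.906
  bounce: vy ← 0.6·0.906 = 0.544

1 1.785 6.920 20.297
2 1.425 2.491 36.503
3 0.855 0.897 46.227
4 0.513 0.323 52.061
5 0.308 0.116 55.562
6 0.185 0.042 57.662
final: 57.662 0.544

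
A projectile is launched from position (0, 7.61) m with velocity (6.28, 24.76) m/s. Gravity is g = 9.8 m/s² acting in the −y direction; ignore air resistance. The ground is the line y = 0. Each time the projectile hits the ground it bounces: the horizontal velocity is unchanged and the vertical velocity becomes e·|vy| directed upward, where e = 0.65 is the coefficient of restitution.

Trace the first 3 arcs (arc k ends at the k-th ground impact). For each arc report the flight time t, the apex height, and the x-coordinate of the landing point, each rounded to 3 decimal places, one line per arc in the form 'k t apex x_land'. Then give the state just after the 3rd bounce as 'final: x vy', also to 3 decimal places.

Arc 1: start y=7.610, vy=24.760 → t=5.344, apex=38.888, x_land=33.558, impact vy=-27.608
  bounce: vy ← 0.65·27.608 = 17.945
Arc 2: start y=0.000, vy=17.945 → t=3.662, apex=16.430, x_land=56.558, impact vy=-17.945
  bounce: vy ← 0.65·17.945 = 11.664
Arc 3: start y=0.000, vy=11.664 → t=2.381, apex=6.942, x_land=71.507, impact vy=-11.664
  bounce: vy ← 0.65·11.664 = 7.582

1 5.344 38.888 33.558
2 3.662 16.430 56.558
3 2.381 6.942 71.507
final: 71.507 7.582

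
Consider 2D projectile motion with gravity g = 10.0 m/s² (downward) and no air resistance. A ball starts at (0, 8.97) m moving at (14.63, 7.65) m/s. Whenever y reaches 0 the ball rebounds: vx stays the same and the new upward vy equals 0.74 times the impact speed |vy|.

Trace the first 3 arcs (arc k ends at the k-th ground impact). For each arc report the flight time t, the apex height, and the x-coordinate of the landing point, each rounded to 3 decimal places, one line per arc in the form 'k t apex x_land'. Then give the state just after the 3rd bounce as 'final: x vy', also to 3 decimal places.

1 2.307 11.896 33.758
2 2.283 6.514 67.157
3 1.689 3.567 91.871
final: 91.871 6.250

Arc 1: start y=8.970, vy=7.650 → t=2.307, apex=11.896, x_land=33.758, impact vy=-15.425
  bounce: vy ← 0.74·15.425 = 11.414
Arc 2: start y=0.000, vy=11.414 → t=2.283, apex=6.514, x_land=67.157, impact vy=-11.414
  bounce: vy ← 0.74·11.414 = 8.447
Arc 3: start y=0.000, vy=8.447 → t=1.689, apex=3.567, x_land=91.871, impact vy=-8.447
  bounce: vy ← 0.74·8.447 = 6.250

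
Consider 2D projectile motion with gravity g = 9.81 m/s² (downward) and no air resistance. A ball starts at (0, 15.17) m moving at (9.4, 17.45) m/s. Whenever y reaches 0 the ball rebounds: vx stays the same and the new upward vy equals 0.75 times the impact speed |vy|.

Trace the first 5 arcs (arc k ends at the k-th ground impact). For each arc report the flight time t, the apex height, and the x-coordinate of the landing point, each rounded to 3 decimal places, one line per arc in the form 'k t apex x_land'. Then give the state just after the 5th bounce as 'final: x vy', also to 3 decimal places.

1 4.280 30.690 40.234
2 3.752 17.263 75.503
3 2.814 9.711 101.955
4 2.111 5.462 121.794
5 1.583 3.072 136.673
final: 136.673 5.823

Arc 1: start y=15.170, vy=17.450 → t=4.280, apex=30.690, x_land=40.234, impact vy=-24.538
  bounce: vy ← 0.75·24.538 = 18.404
Arc 2: start y=0.000, vy=18.404 → t=3.752, apex=17.263, x_land=75.503, impact vy=-18.404
  bounce: vy ← 0.75·18.404 = 13.803
Arc 3: start y=0.000, vy=13.803 → t=2.814, apex=9.711, x_land=101.955, impact vy=-13.803
  bounce: vy ← 0.75·13.803 = 10.352
Arc 4: start y=0.000, vy=10.352 → t=2.111, apex=5.462, x_land=121.794, impact vy=-10.352
  bounce: vy ← 0.75·10.352 = 7.764
Arc 5: start y=0.000, vy=7.764 → t=1.583, apex=3.072, x_land=136.673, impact vy=-7.764
  bounce: vy ← 0.75·7.764 = 5.823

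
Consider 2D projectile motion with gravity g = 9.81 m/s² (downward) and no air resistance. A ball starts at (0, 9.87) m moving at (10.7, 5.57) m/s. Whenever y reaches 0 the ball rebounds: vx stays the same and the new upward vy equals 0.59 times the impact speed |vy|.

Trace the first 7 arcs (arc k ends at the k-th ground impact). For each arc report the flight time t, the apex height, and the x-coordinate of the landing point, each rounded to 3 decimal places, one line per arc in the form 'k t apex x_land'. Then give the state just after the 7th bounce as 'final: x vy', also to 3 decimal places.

1 2.096 11.451 22.424
2 1.803 3.986 41.716
3 1.064 1.388 53.098
4 0.628 0.483 59.814
5 0.370 0.168 63.776
6 0.218 0.059 66.114
7 0.129 0.020 67.493
final: 67.493 0.373

Arc 1: start y=9.870, vy=5.570 → t=2.096, apex=11.451, x_land=22.424, impact vy=-14.989
  bounce: vy ← 0.59·14.989 = 8.844
Arc 2: start y=0.000, vy=8.844 → t=1.803, apex=3.986, x_land=41.716, impact vy=-8.844
  bounce: vy ← 0.59·8.844 = 5.218
Arc 3: start y=0.000, vy=5.218 → t=1.064, apex=1.388, x_land=53.098, impact vy=-5.218
  bounce: vy ← 0.59·5.218 = 3.078
Arc 4: start y=0.000, vy=3.078 → t=0.628, apex=0.483, x_land=59.814, impact vy=-3.078
  bounce: vy ← 0.59·3.078 = 1.816
Arc 5: start y=0.000, vy=1.816 → t=0.370, apex=0.168, x_land=63.776, impact vy=-1.816
  bounce: vy ← 0.59·1.816 = 1.072
Arc 6: start y=0.000, vy=1.072 → t=0.218, apex=0.059, x_land=66.114, impact vy=-1.072
  bounce: vy ← 0.59·1.072 = 0.632
Arc 7: start y=0.000, vy=0.632 → t=0.129, apex=0.020, x_land=67.493, impact vy=-0.632
  bounce: vy ← 0.59·0.632 = 0.373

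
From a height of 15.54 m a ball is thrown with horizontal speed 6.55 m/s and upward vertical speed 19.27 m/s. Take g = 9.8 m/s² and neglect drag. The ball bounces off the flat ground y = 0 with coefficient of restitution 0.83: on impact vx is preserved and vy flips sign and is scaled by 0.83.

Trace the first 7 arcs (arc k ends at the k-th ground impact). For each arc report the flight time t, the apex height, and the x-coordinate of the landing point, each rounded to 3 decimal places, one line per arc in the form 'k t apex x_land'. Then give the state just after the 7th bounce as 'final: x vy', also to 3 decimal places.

1 4.619 34.486 30.256
2 4.404 23.757 59.101
3 3.655 16.366 83.042
4 3.034 11.275 102.913
5 2.518 7.767 119.407
6 2.090 5.351 133.096
7 1.735 3.686 144.458
final: 144.458 7.055

Arc 1: start y=15.540, vy=19.270 → t=4.619, apex=34.486, x_land=30.256, impact vy=-25.998
  bounce: vy ← 0.83·25.998 = 21.579
Arc 2: start y=0.000, vy=21.579 → t=4.404, apex=23.757, x_land=59.101, impact vy=-21.579
  bounce: vy ← 0.83·21.579 = 17.910
Arc 3: start y=0.000, vy=17.910 → t=3.655, apex=16.366, x_land=83.042, impact vy=-17.910
  bounce: vy ← 0.83·17.910 = 14.866
Arc 4: start y=0.000, vy=14.866 → t=3.034, apex=11.275, x_land=102.913, impact vy=-14.866
  bounce: vy ← 0.83·14.866 = 12.338
Arc 5: start y=0.000, vy=12.338 → t=2.518, apex=7.767, x_land=119.407, impact vy=-12.338
  bounce: vy ← 0.83·12.338 = 10.241
Arc 6: start y=0.000, vy=10.241 → t=2.090, apex=5.351, x_land=133.096, impact vy=-10.241
  bounce: vy ← 0.83·10.241 = 8.500
Arc 7: start y=0.000, vy=8.500 → t=1.735, apex=3.686, x_land=144.458, impact vy=-8.500
  bounce: vy ← 0.83·8.500 = 7.055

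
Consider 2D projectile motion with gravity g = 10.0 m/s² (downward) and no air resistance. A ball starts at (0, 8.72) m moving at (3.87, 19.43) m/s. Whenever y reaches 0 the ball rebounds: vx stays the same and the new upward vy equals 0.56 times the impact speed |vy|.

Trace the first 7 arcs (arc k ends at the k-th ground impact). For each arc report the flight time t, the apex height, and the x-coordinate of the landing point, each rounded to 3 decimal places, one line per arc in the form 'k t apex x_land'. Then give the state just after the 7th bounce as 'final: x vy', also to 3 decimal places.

Arc 1: start y=8.720, vy=19.430 → t=4.292, apex=27.596, x_land=16.611, impact vy=-23.493
  bounce: vy ← 0.56·23.493 = 13.156
Arc 2: start y=0.000, vy=13.156 → t=2.631, apex=8.654, x_land=26.794, impact vy=-13.156
  bounce: vy ← 0.56·13.156 = 7.367
Arc 3: start y=0.000, vy=7.367 → t=1.473, apex=2.714, x_land=32.496, impact vy=-7.367
  bounce: vy ← 0.56·7.367 = 4.126
Arc 4: start y=0.000, vy=4.126 → t=0.825, apex=0.851, x_land=35.690, impact vy=-4.126
  bounce: vy ← 0.56·4.126 = 2.310
Arc 5: start y=0.000, vy=2.310 → t=0.462, apex=0.267, x_land=37.478, impact vy=-2.310
  bounce: vy ← 0.56·2.310 = 1.294
Arc 6: start y=0.000, vy=1.294 → t=0.259, apex=0.084, x_land=38.480, impact vy=-1.294
  bounce: vy ← 0.56·1.294 = 0.725
Arc 7: start y=0.000, vy=0.725 → t=0.145, apex=0.026, x_land=39.040, impact vy=-0.725
  bounce: vy ← 0.56·0.725 = 0.406

1 4.292 27.596 16.611
2 2.631 8.654 26.794
3 1.473 2.714 32.496
4 0.825 0.851 35.690
5 0.462 0.267 37.478
6 0.259 0.084 38.480
7 0.145 0.026 39.040
final: 39.040 0.406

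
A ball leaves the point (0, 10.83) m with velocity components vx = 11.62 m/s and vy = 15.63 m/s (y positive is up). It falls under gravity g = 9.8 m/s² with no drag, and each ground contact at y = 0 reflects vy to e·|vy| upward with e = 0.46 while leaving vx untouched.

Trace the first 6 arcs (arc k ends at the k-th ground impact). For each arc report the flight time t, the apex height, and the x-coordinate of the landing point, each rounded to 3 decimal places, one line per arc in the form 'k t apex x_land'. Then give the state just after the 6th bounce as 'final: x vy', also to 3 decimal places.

1 3.775 23.294 43.868
2 2.006 4.929 67.177
3 0.923 1.043 77.899
4 0.424 0.221 82.831
5 0.195 0.047 85.100
6 0.090 0.010 86.144
final: 86.144 0.202

Arc 1: start y=10.830, vy=15.630 → t=3.775, apex=23.294, x_land=43.868, impact vy=-21.367
  bounce: vy ← 0.46·21.367 = 9.829
Arc 2: start y=0.000, vy=9.829 → t=2.006, apex=4.929, x_land=67.177, impact vy=-9.829
  bounce: vy ← 0.46·9.829 = 4.521
Arc 3: start y=0.000, vy=4.521 → t=0.923, apex=1.043, x_land=77.899, impact vy=-4.521
  bounce: vy ← 0.46·4.521 = 2.080
Arc 4: start y=0.000, vy=2.080 → t=0.424, apex=0.221, x_land=82.831, impact vy=-2.080
  bounce: vy ← 0.46·2.080 = 0.957
Arc 5: start y=0.000, vy=0.957 → t=0.195, apex=0.047, x_land=85.100, impact vy=-0.957
  bounce: vy ← 0.46·0.957 = 0.440
Arc 6: start y=0.000, vy=0.440 → t=0.090, apex=0.010, x_land=86.144, impact vy=-0.440
  bounce: vy ← 0.46·0.440 = 0.202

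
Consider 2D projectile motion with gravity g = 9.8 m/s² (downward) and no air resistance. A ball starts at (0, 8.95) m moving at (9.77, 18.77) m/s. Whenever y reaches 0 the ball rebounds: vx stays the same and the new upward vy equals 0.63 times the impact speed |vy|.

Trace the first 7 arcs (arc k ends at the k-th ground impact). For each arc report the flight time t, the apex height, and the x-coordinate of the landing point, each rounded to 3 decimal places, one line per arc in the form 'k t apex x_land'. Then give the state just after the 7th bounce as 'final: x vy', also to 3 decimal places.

Arc 1: start y=8.950, vy=18.770 → t=4.259, apex=26.925, x_land=41.615, impact vy=-22.972
  bounce: vy ← 0.63·22.972 = 14.473
Arc 2: start y=0.000, vy=14.473 → t=2.954, apex=10.687, x_land=70.471, impact vy=-14.473
  bounce: vy ← 0.63·14.473 = 9.118
Arc 3: start y=0.000, vy=9.118 → t=1.861, apex=4.242, x_land=88.651, impact vy=-9.118
  bounce: vy ← 0.63·9.118 = 5.744
Arc 4: start y=0.000, vy=5.744 → t=1.172, apex=1.683, x_land=100.104, impact vy=-5.744
  bounce: vy ← 0.63·5.744 = 3.619
Arc 5: start y=0.000, vy=3.619 → t=0.739, apex=0.668, x_land=107.320, impact vy=-3.619
  bounce: vy ← 0.63·3.619 = 2.280
Arc 6: start y=0.000, vy=2.280 → t=0.465, apex=0.265, x_land=111.866, impact vy=-2.280
  bounce: vy ← 0.63·2.280 = 1.436
Arc 7: start y=0.000, vy=1.436 → t=0.293, apex=0.105, x_land=114.729, impact vy=-1.436
  bounce: vy ← 0.63·1.436 = 0.905

1 4.259 26.925 41.615
2 2.954 10.687 70.471
3 1.861 4.242 88.651
4 1.172 1.683 100.104
5 0.739 0.668 107.320
6 0.465 0.265 111.866
7 0.293 0.105 114.729
final: 114.729 0.905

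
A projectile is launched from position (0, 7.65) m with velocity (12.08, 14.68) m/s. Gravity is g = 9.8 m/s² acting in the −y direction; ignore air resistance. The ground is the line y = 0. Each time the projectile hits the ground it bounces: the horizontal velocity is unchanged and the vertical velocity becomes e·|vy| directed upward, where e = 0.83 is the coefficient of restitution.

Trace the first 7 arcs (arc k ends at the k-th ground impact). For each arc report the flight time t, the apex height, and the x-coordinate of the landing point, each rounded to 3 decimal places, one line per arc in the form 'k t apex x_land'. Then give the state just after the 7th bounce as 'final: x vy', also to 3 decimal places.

Arc 1: start y=7.650, vy=14.680 → t=3.449, apex=18.645, x_land=41.659, impact vy=-19.117
  bounce: vy ← 0.83·19.117 = 15.867
Arc 2: start y=0.000, vy=15.867 → t=3.238, apex=12.845, x_land=80.776, impact vy=-15.867
  bounce: vy ← 0.83·15.867 = 13.169
Arc 3: start y=0.000, vy=13.169 → t=2.688, apex=8.849, x_land=113.242, impact vy=-13.169
  bounce: vy ← 0.83·13.169 = 10.931
Arc 4: start y=0.000, vy=10.931 → t=2.231, apex=6.096, x_land=140.190, impact vy=-10.931
  bounce: vy ← 0.83·10.931 = 9.072
Arc 5: start y=0.000, vy=9.072 → t=1.852, apex=4.199, x_land=162.556, impact vy=-9.072
  bounce: vy ← 0.83·9.072 = 7.530
Arc 6: start y=0.000, vy=7.530 → t=1.537, apex=2.893, x_land=181.120, impact vy=-7.530
  bounce: vy ← 0.83·7.530 = 6.250
Arc 7: start y=0.000, vy=6.250 → t=1.276, apex=1.993, x_land=196.528, impact vy=-6.250
  bounce: vy ← 0.83·6.250 = 5.187

1 3.449 18.645 41.659
2 3.238 12.845 80.776
3 2.688 8.849 113.242
4 2.231 6.096 140.190
5 1.852 4.199 162.556
6 1.537 2.893 181.120
7 1.276 1.993 196.528
final: 196.528 5.187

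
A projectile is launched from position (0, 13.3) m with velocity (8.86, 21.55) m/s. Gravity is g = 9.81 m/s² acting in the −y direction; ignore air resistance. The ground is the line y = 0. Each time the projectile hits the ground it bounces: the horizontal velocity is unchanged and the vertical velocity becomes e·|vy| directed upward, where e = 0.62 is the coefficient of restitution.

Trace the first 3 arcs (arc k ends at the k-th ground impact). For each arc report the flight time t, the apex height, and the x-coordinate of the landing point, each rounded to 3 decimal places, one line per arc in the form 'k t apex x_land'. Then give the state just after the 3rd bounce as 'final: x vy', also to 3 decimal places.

Arc 1: start y=13.300, vy=21.550 → t=4.942, apex=36.970, x_land=43.787, impact vy=-26.932
  bounce: vy ← 0.62·26.932 = 16.698
Arc 2: start y=0.000, vy=16.698 → t=3.404, apex=14.211, x_land=73.949, impact vy=-16.698
  bounce: vy ← 0.62·16.698 = 10.353
Arc 3: start y=0.000, vy=10.353 → t=2.111, apex=5.463, x_land=92.650, impact vy=-10.353
  bounce: vy ← 0.62·10.353 = 6.419

1 4.942 36.970 43.787
2 3.404 14.211 73.949
3 2.111 5.463 92.650
final: 92.650 6.419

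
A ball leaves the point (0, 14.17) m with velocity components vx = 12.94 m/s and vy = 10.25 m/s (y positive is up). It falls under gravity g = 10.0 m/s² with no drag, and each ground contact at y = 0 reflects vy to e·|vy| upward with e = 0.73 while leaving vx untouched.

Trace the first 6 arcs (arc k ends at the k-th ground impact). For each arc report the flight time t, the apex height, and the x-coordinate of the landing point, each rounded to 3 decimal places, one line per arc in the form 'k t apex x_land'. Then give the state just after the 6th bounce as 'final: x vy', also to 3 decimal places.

Arc 1: start y=14.170, vy=10.250 → t=2.996, apex=19.423, x_land=38.768, impact vy=-19.709
  bounce: vy ← 0.73·19.709 = 14.388
Arc 2: start y=0.000, vy=14.388 → t=2.878, apex=10.351, x_land=76.003, impact vy=-14.388
  bounce: vy ← 0.73·14.388 = 10.503
Arc 3: start y=0.000, vy=10.503 → t=2.101, apex=5.516, x_land=103.186, impact vy=-10.503
  bounce: vy ← 0.73·10.503 = 7.667
Arc 4: start y=0.000, vy=7.667 → t=1.533, apex=2.939, x_land=123.029, impact vy=-7.667
  bounce: vy ← 0.73·7.667 = 5.597
Arc 5: start y=0.000, vy=5.597 → t=1.119, apex=1.566, x_land=137.514, impact vy=-5.597
  bounce: vy ← 0.73·5.597 = 4.086
Arc 6: start y=0.000, vy=4.086 → t=0.817, apex=0.835, x_land=148.088, impact vy=-4.086
  bounce: vy ← 0.73·4.086 = 2.983

1 2.996 19.423 38.768
2 2.878 10.351 76.003
3 2.101 5.516 103.186
4 1.533 2.939 123.029
5 1.119 1.566 137.514
6 0.817 0.835 148.088
final: 148.088 2.983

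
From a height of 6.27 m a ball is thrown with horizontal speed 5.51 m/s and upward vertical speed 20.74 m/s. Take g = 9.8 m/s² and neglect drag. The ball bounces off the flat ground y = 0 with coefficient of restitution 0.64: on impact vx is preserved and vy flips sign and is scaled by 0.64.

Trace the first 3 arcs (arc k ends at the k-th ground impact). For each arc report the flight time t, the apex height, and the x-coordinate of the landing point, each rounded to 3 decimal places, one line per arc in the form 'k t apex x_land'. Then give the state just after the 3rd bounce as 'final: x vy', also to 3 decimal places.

1 4.516 28.216 24.883
2 3.072 11.557 41.808
3 1.966 4.734 52.639
final: 52.639 6.165

Arc 1: start y=6.270, vy=20.740 → t=4.516, apex=28.216, x_land=24.883, impact vy=-23.517
  bounce: vy ← 0.64·23.517 = 15.051
Arc 2: start y=0.000, vy=15.051 → t=3.072, apex=11.557, x_land=41.808, impact vy=-15.051
  bounce: vy ← 0.64·15.051 = 9.632
Arc 3: start y=0.000, vy=9.632 → t=1.966, apex=4.734, x_land=52.639, impact vy=-9.632
  bounce: vy ← 0.64·9.632 = 6.165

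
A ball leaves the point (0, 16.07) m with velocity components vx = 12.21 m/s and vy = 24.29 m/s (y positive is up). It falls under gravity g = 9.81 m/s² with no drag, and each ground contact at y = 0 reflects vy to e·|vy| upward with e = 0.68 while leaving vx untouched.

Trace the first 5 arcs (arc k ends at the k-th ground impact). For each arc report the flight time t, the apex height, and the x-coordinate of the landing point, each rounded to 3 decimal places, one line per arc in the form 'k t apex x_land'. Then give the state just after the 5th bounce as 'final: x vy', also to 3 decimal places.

Arc 1: start y=16.070, vy=24.290 → t=5.543, apex=46.142, x_land=67.682, impact vy=-30.088
  bounce: vy ← 0.68·30.088 = 20.460
Arc 2: start y=0.000, vy=20.460 → t=4.171, apex=21.336, x_land=118.613, impact vy=-20.460
  bounce: vy ← 0.68·20.460 = 13.913
Arc 3: start y=0.000, vy=13.913 → t=2.836, apex=9.866, x_land=153.246, impact vy=-13.913
  bounce: vy ← 0.68·13.913 = 9.461
Arc 4: start y=0.000, vy=9.461 → t=1.929, apex=4.562, x_land=176.796, impact vy=-9.461
  bounce: vy ← 0.68·9.461 = 6.433
Arc 5: start y=0.000, vy=6.433 → t=1.312, apex=2.109, x_land=192.810, impact vy=-6.433
  bounce: vy ← 0.68·6.433 = 4.375

1 5.543 46.142 67.682
2 4.171 21.336 118.613
3 2.836 9.866 153.246
4 1.929 4.562 176.796
5 1.312 2.109 192.810
final: 192.810 4.375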